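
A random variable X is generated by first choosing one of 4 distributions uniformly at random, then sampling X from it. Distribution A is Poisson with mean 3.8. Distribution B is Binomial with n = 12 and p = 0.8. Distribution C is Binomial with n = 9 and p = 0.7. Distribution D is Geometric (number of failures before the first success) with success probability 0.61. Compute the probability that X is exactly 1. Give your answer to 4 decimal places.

0.0808

Conditional on each component, P(X = 1): A: 0.0850089; B: 1.96608e-07; C: 0.000413343; D: 0.2379.
By total probability, P(X = 1) = 0.25·0.0850089 + 0.25·1.96608e-07 + 0.25·0.000413343 + 0.25·0.2379 = 0.0808306.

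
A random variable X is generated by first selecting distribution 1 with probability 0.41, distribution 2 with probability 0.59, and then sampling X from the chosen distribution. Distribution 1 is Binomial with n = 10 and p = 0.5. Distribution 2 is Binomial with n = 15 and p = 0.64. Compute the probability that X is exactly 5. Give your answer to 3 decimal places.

0.108

Conditional on each component, P(X = 5): 1: 0.246094; 2: 0.0117891.
By total probability, P(X = 5) = 0.41·0.246094 + 0.59·0.0117891 = 0.107854.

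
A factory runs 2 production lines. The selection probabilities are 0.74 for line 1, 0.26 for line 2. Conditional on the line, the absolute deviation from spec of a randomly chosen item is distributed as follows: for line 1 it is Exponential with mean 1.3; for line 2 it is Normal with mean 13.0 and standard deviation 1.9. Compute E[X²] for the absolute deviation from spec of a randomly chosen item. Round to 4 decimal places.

For each component E[X²] = Var + (mean)², giving 1: 3.38; 2: 172.61.
Overall E[X²] = 0.74·3.38 + 0.26·172.61 = 47.3798.

47.3798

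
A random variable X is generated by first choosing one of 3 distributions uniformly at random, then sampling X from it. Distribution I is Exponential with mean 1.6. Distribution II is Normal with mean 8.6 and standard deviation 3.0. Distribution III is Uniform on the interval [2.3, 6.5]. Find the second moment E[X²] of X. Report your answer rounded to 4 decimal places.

For each component E[X²] = Var + (mean)², giving I: 5.12; II: 82.96; III: 20.83.
Overall E[X²] = 0.333333·5.12 + 0.333333·82.96 + 0.333333·20.83 = 36.3033.

36.3033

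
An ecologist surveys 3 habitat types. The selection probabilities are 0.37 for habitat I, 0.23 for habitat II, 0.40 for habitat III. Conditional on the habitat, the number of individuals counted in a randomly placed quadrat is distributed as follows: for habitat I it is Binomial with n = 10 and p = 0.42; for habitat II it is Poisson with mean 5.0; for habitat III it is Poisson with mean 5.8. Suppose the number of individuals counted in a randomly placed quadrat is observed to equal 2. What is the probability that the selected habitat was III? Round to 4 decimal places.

0.2633

Likelihoods P(X=2 | ·): I: 0.101656; II: 0.0842243; III: 0.0509235.
Posterior ∝ prior × likelihood. Numerator for III: 0.4·0.0509235 = 0.0203694.
Normalizing constant: 0.37·0.101656 + 0.23·0.0842243 + 0.4·0.0509235 = 0.0773539.
P(III | observation) = 0.0203694 / 0.0773539 = 0.263327.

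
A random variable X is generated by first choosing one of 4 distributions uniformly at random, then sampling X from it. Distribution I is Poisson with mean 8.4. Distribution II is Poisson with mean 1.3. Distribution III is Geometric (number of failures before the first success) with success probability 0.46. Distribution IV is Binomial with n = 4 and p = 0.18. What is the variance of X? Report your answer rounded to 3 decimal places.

13.346

Per component, I: μ=8.4, E[X²]=78.96; II: μ=1.3, E[X²]=2.99; III: μ=1.17391, E[X²]=3.93006; IV: μ=0.72, E[X²]=1.1088.
E[X] = 0.25·8.4 + 0.25·1.3 + 0.25·1.17391 + 0.25·0.72 = 2.89848.
E[X²] = 0.25·78.96 + 0.25·2.99 + 0.25·3.93006 + 0.25·1.1088 = 21.7472.
Var(X) = E[X²] − (E[X])² = 21.7472 − 8.40118 = 13.346.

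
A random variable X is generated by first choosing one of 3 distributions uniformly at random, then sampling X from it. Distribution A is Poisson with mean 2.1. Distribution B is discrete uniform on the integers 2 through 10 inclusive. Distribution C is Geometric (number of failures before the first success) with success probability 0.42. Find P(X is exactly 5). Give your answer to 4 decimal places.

0.0601

Conditional on each component, P(X = 5): A: 0.041677; B: 0.111111; C: 0.027567.
By total probability, P(X = 5) = 0.333333·0.041677 + 0.333333·0.111111 + 0.333333·0.027567 = 0.0601184.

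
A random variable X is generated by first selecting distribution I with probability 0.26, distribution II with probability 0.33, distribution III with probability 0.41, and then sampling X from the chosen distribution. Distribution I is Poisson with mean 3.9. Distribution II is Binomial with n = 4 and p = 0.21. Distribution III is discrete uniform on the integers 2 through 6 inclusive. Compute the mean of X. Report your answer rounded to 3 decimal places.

Component means — I: 3.9; II: 0.84; III: 4.
E[X] = 0.26·3.9 + 0.33·0.84 + 0.41·4 = 2.9312.

2.931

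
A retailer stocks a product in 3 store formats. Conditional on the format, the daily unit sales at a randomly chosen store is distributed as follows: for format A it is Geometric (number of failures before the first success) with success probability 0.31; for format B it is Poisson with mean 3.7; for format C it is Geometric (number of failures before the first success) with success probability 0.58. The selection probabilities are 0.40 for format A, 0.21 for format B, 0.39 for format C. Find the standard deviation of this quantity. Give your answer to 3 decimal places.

2.323

Per component, A: μ=2.22581, E[X²]=12.1342; B: μ=3.7, E[X²]=17.39; C: μ=0.724138, E[X²]=1.77289.
E[X] = 0.4·2.22581 + 0.21·3.7 + 0.39·0.724138 = 1.94974.
E[X²] = 0.4·12.1342 + 0.21·17.39 + 0.39·1.77289 = 9.19702.
Var(X) = E[X²] − (E[X])² = 9.19702 − 3.80147 = 5.39555.
SD(X) = √5.39555 = 2.32283.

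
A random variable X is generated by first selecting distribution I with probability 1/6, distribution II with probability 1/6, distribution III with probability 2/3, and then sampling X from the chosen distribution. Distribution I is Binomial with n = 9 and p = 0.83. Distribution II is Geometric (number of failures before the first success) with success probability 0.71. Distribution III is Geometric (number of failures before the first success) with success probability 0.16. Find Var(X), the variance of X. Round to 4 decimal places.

Per component, I: μ=7.47, E[X²]=57.0708; II: μ=0.408451, E[X²]=0.742115; III: μ=5.25, E[X²]=60.375.
E[X] = 0.166667·7.47 + 0.166667·0.408451 + 0.666667·5.25 = 4.81308.
E[X²] = 0.166667·57.0708 + 0.166667·0.742115 + 0.666667·60.375 = 49.8855.
Var(X) = E[X²] − (E[X])² = 49.8855 − 23.1657 = 26.7198.

26.7198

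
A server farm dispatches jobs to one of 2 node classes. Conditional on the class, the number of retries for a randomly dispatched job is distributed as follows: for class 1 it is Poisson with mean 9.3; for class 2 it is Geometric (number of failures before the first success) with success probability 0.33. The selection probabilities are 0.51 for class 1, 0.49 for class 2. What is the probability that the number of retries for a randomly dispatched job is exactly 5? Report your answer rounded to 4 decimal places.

Conditional on each class, P(X = 5): 1: 0.0530023; 2: 0.0445541.
By total probability, P(X = 5) = 0.51·0.0530023 + 0.49·0.0445541 = 0.0488627.

0.0489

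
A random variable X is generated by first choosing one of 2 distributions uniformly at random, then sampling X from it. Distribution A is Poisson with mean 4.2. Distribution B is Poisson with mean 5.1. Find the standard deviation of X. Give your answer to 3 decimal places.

2.203

Per component, A: μ=4.2, E[X²]=21.84; B: μ=5.1, E[X²]=31.11.
E[X] = 0.5·4.2 + 0.5·5.1 = 4.65.
E[X²] = 0.5·21.84 + 0.5·31.11 = 26.475.
Var(X) = E[X²] − (E[X])² = 26.475 − 21.6225 = 4.8525.
SD(X) = √4.8525 = 2.20284.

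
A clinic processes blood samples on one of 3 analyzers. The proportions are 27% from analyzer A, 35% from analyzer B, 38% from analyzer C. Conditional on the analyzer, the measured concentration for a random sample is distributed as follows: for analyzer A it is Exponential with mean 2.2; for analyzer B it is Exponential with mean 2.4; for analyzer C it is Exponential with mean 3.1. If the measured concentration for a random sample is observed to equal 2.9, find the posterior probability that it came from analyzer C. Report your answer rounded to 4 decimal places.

Likelihoods f(2.9 | ·): A: 0.121646; B: 0.124456; C: 0.126579.
Posterior ∝ prior × likelihood. Numerator for C: 0.38·0.126579 = 0.0481001.
Normalizing constant: 0.27·0.121646 + 0.35·0.124456 + 0.38·0.126579 = 0.124504.
P(C | observation) = 0.0481001 / 0.124504 = 0.386333.

0.3863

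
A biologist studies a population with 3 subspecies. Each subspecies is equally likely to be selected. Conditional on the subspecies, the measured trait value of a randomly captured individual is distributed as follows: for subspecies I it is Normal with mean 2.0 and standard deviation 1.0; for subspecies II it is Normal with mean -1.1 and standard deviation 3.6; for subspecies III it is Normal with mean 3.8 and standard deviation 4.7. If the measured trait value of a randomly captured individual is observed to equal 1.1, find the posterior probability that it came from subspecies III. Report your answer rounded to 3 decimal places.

Likelihoods f(1.1 | ·): I: 0.266085; II: 0.0919417; III: 0.0719699.
Posterior ∝ prior × likelihood. Numerator for III: 0.333333·0.0719699 = 0.02399.
Normalizing constant: 0.333333·0.266085 + 0.333333·0.0919417 + 0.333333·0.0719699 = 0.143332.
P(III | observation) = 0.02399 / 0.143332 = 0.167373.

0.167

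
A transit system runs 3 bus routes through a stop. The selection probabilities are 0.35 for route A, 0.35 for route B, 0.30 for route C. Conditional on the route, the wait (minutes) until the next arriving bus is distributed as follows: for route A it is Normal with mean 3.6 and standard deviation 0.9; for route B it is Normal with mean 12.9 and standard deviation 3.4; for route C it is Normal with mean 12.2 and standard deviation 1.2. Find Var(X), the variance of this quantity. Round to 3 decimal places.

23.174

Per component, A: μ=3.6, E[X²]=13.77; B: μ=12.9, E[X²]=177.97; C: μ=12.2, E[X²]=150.28.
E[X] = 0.35·3.6 + 0.35·12.9 + 0.3·12.2 = 9.435.
E[X²] = 0.35·13.77 + 0.35·177.97 + 0.3·150.28 = 112.193.
Var(X) = E[X²] − (E[X])² = 112.193 − 89.0192 = 23.1738.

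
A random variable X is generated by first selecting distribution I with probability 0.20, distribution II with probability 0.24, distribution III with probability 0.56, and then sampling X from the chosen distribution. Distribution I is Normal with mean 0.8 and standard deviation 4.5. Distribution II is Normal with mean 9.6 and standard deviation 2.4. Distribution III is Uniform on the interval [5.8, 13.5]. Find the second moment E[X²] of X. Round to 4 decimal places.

82.5943

For each component E[X²] = Var + (mean)², giving I: 20.89; II: 97.92; III: 98.0633.
Overall E[X²] = 0.2·20.89 + 0.24·97.92 + 0.56·98.0633 = 82.5943.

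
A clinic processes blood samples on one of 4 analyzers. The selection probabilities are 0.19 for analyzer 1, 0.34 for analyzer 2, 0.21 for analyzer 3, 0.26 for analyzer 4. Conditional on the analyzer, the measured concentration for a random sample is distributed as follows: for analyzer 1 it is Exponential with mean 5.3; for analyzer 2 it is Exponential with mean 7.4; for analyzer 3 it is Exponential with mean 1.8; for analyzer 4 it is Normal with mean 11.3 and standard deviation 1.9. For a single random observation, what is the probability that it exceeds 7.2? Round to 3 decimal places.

Conditional on each analyzer, P(X > 7.2): 1: 0.257048; 2: 0.377958; 3: 0.0183156; 4: 0.984532.
By total probability, P(X > 7.2) = 0.19·0.257048 + 0.34·0.377958 + 0.21·0.0183156 + 0.26·0.984532 = 0.437169.

0.437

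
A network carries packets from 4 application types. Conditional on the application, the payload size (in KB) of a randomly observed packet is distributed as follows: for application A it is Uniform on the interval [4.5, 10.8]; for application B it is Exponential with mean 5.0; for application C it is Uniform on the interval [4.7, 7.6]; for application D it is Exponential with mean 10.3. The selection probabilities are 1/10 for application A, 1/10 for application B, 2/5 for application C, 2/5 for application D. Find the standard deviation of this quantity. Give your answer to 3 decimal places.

7.065

Per component, A: μ=7.65, E[X²]=61.83; B: μ=5, E[X²]=50; C: μ=6.15, E[X²]=38.5233; D: μ=10.3, E[X²]=212.18.
E[X] = 0.1·7.65 + 0.1·5 + 0.4·6.15 + 0.4·10.3 = 7.845.
E[X²] = 0.1·61.83 + 0.1·50 + 0.4·38.5233 + 0.4·212.18 = 111.464.
Var(X) = E[X²] − (E[X])² = 111.464 − 61.544 = 49.9203.
SD(X) = √49.9203 = 7.06543.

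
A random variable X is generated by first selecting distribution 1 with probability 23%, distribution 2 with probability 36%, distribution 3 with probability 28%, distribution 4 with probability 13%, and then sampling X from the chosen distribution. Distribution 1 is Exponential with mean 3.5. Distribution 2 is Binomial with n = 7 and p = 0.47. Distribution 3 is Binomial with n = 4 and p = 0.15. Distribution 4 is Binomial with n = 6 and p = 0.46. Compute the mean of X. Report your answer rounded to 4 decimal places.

2.5162

Component means — 1: 3.5; 2: 3.29; 3: 0.6; 4: 2.76.
E[X] = 0.23·3.5 + 0.36·3.29 + 0.28·0.6 + 0.13·2.76 = 2.5162.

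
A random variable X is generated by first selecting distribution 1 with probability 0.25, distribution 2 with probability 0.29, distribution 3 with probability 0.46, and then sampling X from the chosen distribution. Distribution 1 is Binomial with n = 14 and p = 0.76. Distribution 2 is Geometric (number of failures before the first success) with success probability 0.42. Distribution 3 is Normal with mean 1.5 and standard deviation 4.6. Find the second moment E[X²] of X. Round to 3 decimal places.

41.216

For each component E[X²] = Var + (mean)², giving 1: 115.763; 2: 5.19501; 3: 23.41.
Overall E[X²] = 0.25·115.763 + 0.29·5.19501 + 0.46·23.41 = 41.216.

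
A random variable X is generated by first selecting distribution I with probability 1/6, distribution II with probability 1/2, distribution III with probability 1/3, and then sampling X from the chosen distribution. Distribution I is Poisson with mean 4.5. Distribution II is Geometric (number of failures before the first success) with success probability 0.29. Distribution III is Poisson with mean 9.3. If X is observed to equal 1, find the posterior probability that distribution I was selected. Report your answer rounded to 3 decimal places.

Likelihoods P(X=1 | ·): I: 0.0499905; II: 0.2059; III: 0.000850245.
Posterior ∝ prior × likelihood. Numerator for I: 0.166667·0.0499905 = 0.00833175.
Normalizing constant: 0.166667·0.0499905 + 0.5·0.2059 + 0.333333·0.000850245 = 0.111565.
P(I | observation) = 0.00833175 / 0.111565 = 0.0746805.

0.075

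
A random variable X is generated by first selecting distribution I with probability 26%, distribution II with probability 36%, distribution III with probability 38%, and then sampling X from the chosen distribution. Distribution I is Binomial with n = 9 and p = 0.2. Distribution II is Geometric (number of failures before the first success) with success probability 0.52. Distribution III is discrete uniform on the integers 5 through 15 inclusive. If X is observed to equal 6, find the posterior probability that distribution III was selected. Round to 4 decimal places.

Likelihoods P(X=6 | ·): I: 0.00275251; II: 0.00635991; III: 0.0909091.
Posterior ∝ prior × likelihood. Numerator for III: 0.38·0.0909091 = 0.0345455.
Normalizing constant: 0.26·0.00275251 + 0.36·0.00635991 + 0.38·0.0909091 = 0.0375507.
P(III | observation) = 0.0345455 / 0.0375507 = 0.919969.

0.9200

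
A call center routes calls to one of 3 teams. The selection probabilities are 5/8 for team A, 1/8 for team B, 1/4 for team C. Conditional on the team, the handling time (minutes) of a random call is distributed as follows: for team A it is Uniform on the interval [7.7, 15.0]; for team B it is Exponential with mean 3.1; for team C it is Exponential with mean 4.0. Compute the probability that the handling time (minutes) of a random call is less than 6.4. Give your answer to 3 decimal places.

Conditional on each team, P(X < 6.4): A: 0; B: 0.87312; C: 0.798103.
By total probability, P(X < 6.4) = 0.625·0 + 0.125·0.87312 + 0.25·0.798103 = 0.308666.

0.309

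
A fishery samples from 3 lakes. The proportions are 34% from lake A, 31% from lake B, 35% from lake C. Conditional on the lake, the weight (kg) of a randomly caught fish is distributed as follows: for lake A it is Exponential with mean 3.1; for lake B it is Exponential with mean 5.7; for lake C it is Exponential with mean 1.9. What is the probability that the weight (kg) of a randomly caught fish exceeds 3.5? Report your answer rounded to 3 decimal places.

Conditional on each lake, P(X > 3.5): A: 0.323346; B: 0.541163; C: 0.158483.
By total probability, P(X > 3.5) = 0.34·0.323346 + 0.31·0.541163 + 0.35·0.158483 = 0.333167.

0.333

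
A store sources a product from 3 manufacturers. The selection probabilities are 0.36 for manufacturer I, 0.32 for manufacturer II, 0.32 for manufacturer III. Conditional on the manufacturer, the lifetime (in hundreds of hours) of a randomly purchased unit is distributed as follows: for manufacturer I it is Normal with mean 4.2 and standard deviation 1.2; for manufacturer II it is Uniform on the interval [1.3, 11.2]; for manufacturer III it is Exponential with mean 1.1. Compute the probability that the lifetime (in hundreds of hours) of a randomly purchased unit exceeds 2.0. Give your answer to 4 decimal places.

Conditional on each manufacturer, P(X > 2.0): I: 0.966623; II: 0.929293; III: 0.162321.
By total probability, P(X > 2.0) = 0.36·0.966623 + 0.32·0.929293 + 0.32·0.162321 = 0.697301.

0.6973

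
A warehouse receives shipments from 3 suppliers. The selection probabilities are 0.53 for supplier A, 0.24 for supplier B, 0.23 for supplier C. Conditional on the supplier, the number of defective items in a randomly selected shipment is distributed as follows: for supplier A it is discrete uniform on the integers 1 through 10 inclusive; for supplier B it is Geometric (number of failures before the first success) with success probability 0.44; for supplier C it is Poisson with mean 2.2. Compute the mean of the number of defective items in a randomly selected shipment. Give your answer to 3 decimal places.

Component means — A: 5.5; B: 1.27273; C: 2.2.
E[X] = 0.53·5.5 + 0.24·1.27273 + 0.23·2.2 = 3.72645.

3.726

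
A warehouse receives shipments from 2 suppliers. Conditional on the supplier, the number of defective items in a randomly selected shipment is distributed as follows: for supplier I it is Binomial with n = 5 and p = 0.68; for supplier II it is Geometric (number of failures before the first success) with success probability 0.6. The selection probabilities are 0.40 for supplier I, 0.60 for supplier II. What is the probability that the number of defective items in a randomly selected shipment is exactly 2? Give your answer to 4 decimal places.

0.1182

Conditional on each supplier, P(X = 2): I: 0.151519; II: 0.096.
By total probability, P(X = 2) = 0.4·0.151519 + 0.6·0.096 = 0.118208.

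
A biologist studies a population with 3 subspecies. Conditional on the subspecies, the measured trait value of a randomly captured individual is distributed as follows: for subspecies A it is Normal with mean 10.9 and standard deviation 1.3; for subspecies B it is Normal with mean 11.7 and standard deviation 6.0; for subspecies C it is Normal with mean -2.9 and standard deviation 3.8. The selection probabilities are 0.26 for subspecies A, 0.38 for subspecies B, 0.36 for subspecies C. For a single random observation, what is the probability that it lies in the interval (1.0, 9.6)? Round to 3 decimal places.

Conditional on each subspecies, P(1.0 < X < 9.6): A: 0.158655; B: 0.325903; C: 0.15187.
By total probability, P(1.0 < X < 9.6) = 0.26·0.158655 + 0.38·0.325903 + 0.36·0.15187 = 0.219767.

0.220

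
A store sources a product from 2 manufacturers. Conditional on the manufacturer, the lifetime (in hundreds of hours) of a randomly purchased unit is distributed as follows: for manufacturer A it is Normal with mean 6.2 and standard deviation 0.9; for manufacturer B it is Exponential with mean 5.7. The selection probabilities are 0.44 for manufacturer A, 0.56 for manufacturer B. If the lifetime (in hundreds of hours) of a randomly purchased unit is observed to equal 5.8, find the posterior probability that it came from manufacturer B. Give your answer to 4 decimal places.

0.1674

Likelihoods f(5.8 | ·): A: 0.401582; B: 0.0634178.
Posterior ∝ prior × likelihood. Numerator for B: 0.56·0.0634178 = 0.035514.
Normalizing constant: 0.44·0.401582 + 0.56·0.0634178 = 0.21221.
P(B | observation) = 0.035514 / 0.21221 = 0.167353.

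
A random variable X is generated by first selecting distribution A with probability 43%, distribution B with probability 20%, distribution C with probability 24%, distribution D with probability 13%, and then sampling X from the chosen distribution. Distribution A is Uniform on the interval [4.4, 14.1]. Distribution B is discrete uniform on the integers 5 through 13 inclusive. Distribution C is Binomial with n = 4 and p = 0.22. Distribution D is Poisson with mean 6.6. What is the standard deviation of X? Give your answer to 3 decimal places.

Per component, A: μ=9.25, E[X²]=93.4033; B: μ=9, E[X²]=87.6667; C: μ=0.88, E[X²]=1.4608; D: μ=6.6, E[X²]=50.16.
E[X] = 0.43·9.25 + 0.2·9 + 0.24·0.88 + 0.13·6.6 = 6.8467.
E[X²] = 0.43·93.4033 + 0.2·87.6667 + 0.24·1.4608 + 0.13·50.16 = 64.5682.
Var(X) = E[X²] − (E[X])² = 64.5682 − 46.8773 = 17.6909.
SD(X) = √17.6909 = 4.20605.

4.206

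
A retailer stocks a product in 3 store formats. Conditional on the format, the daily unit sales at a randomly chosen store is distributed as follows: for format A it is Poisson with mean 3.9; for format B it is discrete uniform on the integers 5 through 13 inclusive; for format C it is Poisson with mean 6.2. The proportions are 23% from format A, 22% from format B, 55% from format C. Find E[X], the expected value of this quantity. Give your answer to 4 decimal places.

Component means — A: 3.9; B: 9; C: 6.2.
E[X] = 0.23·3.9 + 0.22·9 + 0.55·6.2 = 6.287.

6.2870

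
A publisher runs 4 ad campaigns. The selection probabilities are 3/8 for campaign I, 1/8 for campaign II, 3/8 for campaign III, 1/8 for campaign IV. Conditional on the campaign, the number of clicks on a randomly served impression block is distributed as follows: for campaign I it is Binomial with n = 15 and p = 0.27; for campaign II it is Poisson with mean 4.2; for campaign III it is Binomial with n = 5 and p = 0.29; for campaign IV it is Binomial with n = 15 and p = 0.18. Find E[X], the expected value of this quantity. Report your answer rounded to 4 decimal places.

2.9250

Component means — I: 4.05; II: 4.2; III: 1.45; IV: 2.7.
E[X] = 0.375·4.05 + 0.125·4.2 + 0.375·1.45 + 0.125·2.7 = 2.925.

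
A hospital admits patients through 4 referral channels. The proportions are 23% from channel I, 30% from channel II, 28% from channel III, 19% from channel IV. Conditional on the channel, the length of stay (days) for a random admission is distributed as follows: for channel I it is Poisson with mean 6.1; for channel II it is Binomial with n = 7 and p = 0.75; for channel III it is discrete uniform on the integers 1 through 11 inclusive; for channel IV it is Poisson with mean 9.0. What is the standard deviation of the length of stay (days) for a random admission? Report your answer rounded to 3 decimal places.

2.838

Per component, I: μ=6.1, E[X²]=43.31; II: μ=5.25, E[X²]=28.875; III: μ=6, E[X²]=46; IV: μ=9, E[X²]=90.
E[X] = 0.23·6.1 + 0.3·5.25 + 0.28·6 + 0.19·9 = 6.368.
E[X²] = 0.23·43.31 + 0.3·28.875 + 0.28·46 + 0.19·90 = 48.6038.
Var(X) = E[X²] − (E[X])² = 48.6038 − 40.5514 = 8.05238.
SD(X) = √8.05238 = 2.83767.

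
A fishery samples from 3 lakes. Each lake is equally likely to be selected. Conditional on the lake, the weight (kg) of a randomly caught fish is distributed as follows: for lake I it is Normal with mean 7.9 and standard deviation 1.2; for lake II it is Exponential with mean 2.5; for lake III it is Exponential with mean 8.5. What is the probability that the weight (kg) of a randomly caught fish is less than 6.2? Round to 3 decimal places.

0.504

Conditional on each lake, P(X < 6.2): I: 0.0782902; II: 0.916257; III: 0.517807.
By total probability, P(X < 6.2) = 0.333333·0.0782902 + 0.333333·0.916257 + 0.333333·0.517807 = 0.504118.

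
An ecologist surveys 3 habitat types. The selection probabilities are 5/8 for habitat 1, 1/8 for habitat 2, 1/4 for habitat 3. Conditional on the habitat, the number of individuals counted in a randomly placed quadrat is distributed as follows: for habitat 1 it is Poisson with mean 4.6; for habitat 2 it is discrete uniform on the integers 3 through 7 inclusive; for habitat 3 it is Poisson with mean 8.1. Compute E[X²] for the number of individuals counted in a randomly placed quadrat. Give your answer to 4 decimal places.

For each component E[X²] = Var + (mean)², giving 1: 25.76; 2: 27; 3: 73.71.
Overall E[X²] = 0.625·25.76 + 0.125·27 + 0.25·73.71 = 37.9025.

37.9025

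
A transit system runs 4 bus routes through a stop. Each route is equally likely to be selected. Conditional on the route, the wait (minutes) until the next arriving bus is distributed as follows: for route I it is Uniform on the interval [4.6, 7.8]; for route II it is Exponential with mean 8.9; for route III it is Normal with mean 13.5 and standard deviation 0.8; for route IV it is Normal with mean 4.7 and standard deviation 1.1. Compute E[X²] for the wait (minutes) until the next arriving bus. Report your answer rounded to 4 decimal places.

100.9758

For each component E[X²] = Var + (mean)², giving I: 39.2933; II: 158.42; III: 182.89; IV: 23.3.
Overall E[X²] = 0.25·39.2933 + 0.25·158.42 + 0.25·182.89 + 0.25·23.3 = 100.976.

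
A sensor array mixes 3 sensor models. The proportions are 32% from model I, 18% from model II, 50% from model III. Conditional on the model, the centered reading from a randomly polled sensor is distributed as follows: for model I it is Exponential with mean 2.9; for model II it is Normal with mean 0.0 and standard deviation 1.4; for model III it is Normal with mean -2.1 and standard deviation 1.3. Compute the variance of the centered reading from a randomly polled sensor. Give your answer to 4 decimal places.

Per component, I: μ=2.9, E[X²]=16.82; II: μ=0, E[X²]=1.96; III: μ=-2.1, E[X²]=6.1.
E[X] = 0.32·2.9 + 0.18·0 + 0.5·-2.1 = -0.122.
E[X²] = 0.32·16.82 + 0.18·1.96 + 0.5·6.1 = 8.7852.
Var(X) = E[X²] − (E[X])² = 8.7852 − 0.014884 = 8.77032.

8.7703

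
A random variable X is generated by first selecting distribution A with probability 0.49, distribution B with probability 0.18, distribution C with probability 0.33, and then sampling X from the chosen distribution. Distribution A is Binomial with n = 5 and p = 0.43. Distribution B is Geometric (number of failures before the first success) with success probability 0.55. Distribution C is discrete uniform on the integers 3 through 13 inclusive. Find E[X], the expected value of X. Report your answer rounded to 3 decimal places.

3.841

Component means — A: 2.15; B: 0.818182; C: 8.
E[X] = 0.49·2.15 + 0.18·0.818182 + 0.33·8 = 3.84077.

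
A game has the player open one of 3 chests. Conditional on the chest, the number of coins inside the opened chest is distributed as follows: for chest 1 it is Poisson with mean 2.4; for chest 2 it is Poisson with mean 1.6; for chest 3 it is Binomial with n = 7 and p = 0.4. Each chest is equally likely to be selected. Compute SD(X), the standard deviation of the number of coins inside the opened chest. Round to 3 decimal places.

Per component, 1: μ=2.4, E[X²]=8.16; 2: μ=1.6, E[X²]=4.16; 3: μ=2.8, E[X²]=9.52.
E[X] = 0.333333·2.4 + 0.333333·1.6 + 0.333333·2.8 = 2.26667.
E[X²] = 0.333333·8.16 + 0.333333·4.16 + 0.333333·9.52 = 7.28.
Var(X) = E[X²] − (E[X])² = 7.28 − 5.13778 = 2.14222.
SD(X) = √2.14222 = 1.46363.

1.464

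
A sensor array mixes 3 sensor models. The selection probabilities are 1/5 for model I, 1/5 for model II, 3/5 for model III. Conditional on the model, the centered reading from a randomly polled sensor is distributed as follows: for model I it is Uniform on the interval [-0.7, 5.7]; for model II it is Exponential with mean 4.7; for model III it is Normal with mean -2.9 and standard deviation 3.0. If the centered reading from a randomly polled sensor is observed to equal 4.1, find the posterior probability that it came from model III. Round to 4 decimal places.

Likelihoods f(4.1 | ·): I: 0.15625; II: 0.0889302; III: 0.00874063.
Posterior ∝ prior × likelihood. Numerator for III: 0.6·0.00874063 = 0.00524438.
Normalizing constant: 0.2·0.15625 + 0.2·0.0889302 + 0.6·0.00874063 = 0.0542804.
P(III | observation) = 0.00524438 / 0.0542804 = 0.0966164.

0.0966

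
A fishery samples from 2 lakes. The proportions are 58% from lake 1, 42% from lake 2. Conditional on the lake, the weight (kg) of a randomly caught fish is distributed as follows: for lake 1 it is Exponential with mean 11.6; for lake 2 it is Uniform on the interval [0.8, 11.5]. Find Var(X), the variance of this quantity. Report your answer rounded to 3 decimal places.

89.287

Per component, 1: μ=11.6, E[X²]=269.12; 2: μ=6.15, E[X²]=47.3633.
E[X] = 0.58·11.6 + 0.42·6.15 = 9.311.
E[X²] = 0.58·269.12 + 0.42·47.3633 = 175.982.
Var(X) = E[X²] − (E[X])² = 175.982 − 86.6947 = 89.2875.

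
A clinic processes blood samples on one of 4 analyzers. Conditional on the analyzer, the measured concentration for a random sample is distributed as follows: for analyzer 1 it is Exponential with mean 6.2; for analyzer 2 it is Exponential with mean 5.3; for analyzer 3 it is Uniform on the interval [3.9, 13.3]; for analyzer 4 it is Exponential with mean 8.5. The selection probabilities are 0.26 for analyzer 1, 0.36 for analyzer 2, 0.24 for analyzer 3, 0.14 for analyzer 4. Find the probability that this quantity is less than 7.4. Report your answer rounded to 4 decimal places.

0.6228

Conditional on each analyzer, P(X < 7.4): 1: 0.696856; 2: 0.752471; 3: 0.37234; 4: 0.581295.
By total probability, P(X < 7.4) = 0.26·0.696856 + 0.36·0.752471 + 0.24·0.37234 + 0.14·0.581295 = 0.622815.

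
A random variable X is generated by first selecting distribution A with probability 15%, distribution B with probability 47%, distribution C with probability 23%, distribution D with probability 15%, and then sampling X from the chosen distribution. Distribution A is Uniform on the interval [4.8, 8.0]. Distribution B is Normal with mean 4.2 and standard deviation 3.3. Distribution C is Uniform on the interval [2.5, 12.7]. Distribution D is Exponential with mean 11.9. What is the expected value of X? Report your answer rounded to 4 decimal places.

6.4670

Component means — A: 6.4; B: 4.2; C: 7.6; D: 11.9.
E[X] = 0.15·6.4 + 0.47·4.2 + 0.23·7.6 + 0.15·11.9 = 6.467.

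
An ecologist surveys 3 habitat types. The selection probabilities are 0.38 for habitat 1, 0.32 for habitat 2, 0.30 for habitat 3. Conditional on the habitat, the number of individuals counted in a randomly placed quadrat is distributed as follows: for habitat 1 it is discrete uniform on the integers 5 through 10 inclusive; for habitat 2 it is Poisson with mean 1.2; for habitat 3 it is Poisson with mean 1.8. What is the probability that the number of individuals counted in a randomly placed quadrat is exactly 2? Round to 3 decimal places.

Conditional on each habitat, P(X = 2): 1: 0; 2: 0.21686; 3: 0.267784.
By total probability, P(X = 2) = 0.38·0 + 0.32·0.21686 + 0.3·0.267784 = 0.14973.

0.150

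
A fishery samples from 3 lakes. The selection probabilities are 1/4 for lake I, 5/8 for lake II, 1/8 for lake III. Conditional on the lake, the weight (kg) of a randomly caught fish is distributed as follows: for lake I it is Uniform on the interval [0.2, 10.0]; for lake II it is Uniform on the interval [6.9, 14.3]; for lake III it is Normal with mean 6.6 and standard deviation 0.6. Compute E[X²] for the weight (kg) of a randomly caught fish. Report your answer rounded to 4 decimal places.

For each component E[X²] = Var + (mean)², giving I: 34.0133; II: 116.923; III: 43.92.
Overall E[X²] = 0.25·34.0133 + 0.625·116.923 + 0.125·43.92 = 87.0704.

87.0704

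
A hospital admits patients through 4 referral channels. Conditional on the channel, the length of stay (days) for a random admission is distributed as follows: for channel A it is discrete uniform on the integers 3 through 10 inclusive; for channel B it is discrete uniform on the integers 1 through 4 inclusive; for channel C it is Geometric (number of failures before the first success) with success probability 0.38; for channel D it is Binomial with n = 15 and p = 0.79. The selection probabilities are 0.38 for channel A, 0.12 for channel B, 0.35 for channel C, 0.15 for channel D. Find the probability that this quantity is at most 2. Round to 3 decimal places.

Conditional on each channel, P(X ≤ 2): A: 0; B: 0.5; C: 0.761672; D: 1.05139e-07.
By total probability, P(X ≤ 2) = 0.38·0 + 0.12·0.5 + 0.35·0.761672 + 0.15·1.05139e-07 = 0.326585.

0.327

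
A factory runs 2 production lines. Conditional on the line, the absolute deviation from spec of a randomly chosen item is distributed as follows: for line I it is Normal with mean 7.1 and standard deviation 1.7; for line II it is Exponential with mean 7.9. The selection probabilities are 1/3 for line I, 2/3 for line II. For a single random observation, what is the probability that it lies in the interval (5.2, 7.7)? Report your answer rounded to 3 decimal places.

Conditional on each line, P(5.2 < X < 7.7): I: 0.506075; II: 0.140456.
By total probability, P(5.2 < X < 7.7) = 0.333333·0.506075 + 0.666667·0.140456 = 0.262329.

0.262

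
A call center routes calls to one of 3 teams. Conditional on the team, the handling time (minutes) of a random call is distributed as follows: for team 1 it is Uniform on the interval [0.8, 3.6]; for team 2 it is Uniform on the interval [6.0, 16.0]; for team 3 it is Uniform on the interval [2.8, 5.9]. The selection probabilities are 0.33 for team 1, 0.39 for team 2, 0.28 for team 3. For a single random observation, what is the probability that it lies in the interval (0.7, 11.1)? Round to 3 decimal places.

Conditional on each team, P(0.7 < X < 11.1): 1: 1; 2: 0.51; 3: 1.
By total probability, P(0.7 < X < 11.1) = 0.33·1 + 0.39·0.51 + 0.28·1 = 0.8089.

0.809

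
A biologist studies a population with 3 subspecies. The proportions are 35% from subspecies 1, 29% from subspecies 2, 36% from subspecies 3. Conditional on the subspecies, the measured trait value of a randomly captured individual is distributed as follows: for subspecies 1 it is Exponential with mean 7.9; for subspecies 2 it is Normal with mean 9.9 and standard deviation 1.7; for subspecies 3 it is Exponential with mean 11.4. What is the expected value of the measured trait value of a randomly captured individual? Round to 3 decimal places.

9.740

Component means — 1: 7.9; 2: 9.9; 3: 11.4.
E[X] = 0.35·7.9 + 0.29·9.9 + 0.36·11.4 = 9.74.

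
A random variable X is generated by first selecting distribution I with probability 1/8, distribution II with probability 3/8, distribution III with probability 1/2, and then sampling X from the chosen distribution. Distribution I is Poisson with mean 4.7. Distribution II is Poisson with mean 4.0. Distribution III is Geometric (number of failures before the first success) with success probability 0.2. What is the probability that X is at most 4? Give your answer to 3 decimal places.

Conditional on each component, P(X ≤ 4): I: 0.494609; II: 0.628837; III: 0.67232.
By total probability, P(X ≤ 4) = 0.125·0.494609 + 0.375·0.628837 + 0.5·0.67232 = 0.6338.

0.634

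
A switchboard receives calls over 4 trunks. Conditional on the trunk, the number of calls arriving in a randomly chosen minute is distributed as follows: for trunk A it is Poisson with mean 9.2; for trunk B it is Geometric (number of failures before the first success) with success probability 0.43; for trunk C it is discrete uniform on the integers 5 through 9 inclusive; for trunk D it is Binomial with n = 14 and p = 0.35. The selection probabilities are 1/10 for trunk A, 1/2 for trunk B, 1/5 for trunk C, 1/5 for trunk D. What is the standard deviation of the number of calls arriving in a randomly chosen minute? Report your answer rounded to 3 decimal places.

Per component, A: μ=9.2, E[X²]=93.84; B: μ=1.32558, E[X²]=4.83991; C: μ=7, E[X²]=51; D: μ=4.9, E[X²]=27.195.
E[X] = 0.1·9.2 + 0.5·1.32558 + 0.2·7 + 0.2·4.9 = 3.96279.
E[X²] = 0.1·93.84 + 0.5·4.83991 + 0.2·51 + 0.2·27.195 = 27.443.
Var(X) = E[X²] − (E[X])² = 27.443 − 15.7037 = 11.7392.
SD(X) = √11.7392 = 3.42626.

3.426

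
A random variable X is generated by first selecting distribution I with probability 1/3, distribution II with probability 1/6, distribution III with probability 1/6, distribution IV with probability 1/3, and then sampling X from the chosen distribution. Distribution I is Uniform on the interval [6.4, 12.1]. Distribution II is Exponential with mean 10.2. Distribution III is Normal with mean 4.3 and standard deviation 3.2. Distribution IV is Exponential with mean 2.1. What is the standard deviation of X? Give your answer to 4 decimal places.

Per component, I: μ=9.25, E[X²]=88.27; II: μ=10.2, E[X²]=208.08; III: μ=4.3, E[X²]=28.73; IV: μ=2.1, E[X²]=8.82.
E[X] = 0.333333·9.25 + 0.166667·10.2 + 0.166667·4.3 + 0.333333·2.1 = 6.2.
E[X²] = 0.333333·88.27 + 0.166667·208.08 + 0.166667·28.73 + 0.333333·8.82 = 71.8317.
Var(X) = E[X²] − (E[X])² = 71.8317 − 38.44 = 33.3917.
SD(X) = √33.3917 = 5.77855.

5.7786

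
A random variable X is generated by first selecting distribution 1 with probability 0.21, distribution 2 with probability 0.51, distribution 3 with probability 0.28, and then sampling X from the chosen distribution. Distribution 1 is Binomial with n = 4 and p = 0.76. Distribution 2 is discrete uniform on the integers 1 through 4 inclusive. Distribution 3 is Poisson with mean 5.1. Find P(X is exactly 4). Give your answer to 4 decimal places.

0.2457

Conditional on each component, P(X = 4): 1: 0.333622; 2: 0.25; 3: 0.171857.
By total probability, P(X = 4) = 0.21·0.333622 + 0.51·0.25 + 0.28·0.171857 = 0.245681.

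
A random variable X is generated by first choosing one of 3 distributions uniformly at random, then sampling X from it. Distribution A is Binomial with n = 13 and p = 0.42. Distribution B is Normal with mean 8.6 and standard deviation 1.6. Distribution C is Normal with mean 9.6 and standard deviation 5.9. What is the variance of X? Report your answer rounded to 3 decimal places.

Per component, A: μ=5.46, E[X²]=32.9784; B: μ=8.6, E[X²]=76.52; C: μ=9.6, E[X²]=126.97.
E[X] = 0.333333·5.46 + 0.333333·8.6 + 0.333333·9.6 = 7.88667.
E[X²] = 0.333333·32.9784 + 0.333333·76.52 + 0.333333·126.97 = 78.8228.
Var(X) = E[X²] − (E[X])² = 78.8228 − 62.1995 = 16.6233.

16.623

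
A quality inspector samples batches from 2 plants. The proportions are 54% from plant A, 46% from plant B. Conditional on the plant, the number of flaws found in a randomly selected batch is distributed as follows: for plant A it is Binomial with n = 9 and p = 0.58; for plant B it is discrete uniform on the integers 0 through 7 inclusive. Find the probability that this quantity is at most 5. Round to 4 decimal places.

0.6512

Conditional on each plant, P(X ≤ 5): A: 0.567032; B: 0.75.
By total probability, P(X ≤ 5) = 0.54·0.567032 + 0.46·0.75 = 0.651197.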